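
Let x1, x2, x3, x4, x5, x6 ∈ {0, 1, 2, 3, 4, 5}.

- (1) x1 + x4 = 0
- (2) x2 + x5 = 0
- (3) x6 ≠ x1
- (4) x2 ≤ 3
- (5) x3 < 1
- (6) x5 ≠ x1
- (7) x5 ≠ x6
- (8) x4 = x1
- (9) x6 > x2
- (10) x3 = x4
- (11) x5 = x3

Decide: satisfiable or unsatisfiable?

Unsatisfiable

From constraints 8, 10, and 11, x5 = x3 = x4 = x1, so x5 = x1. But constraint 6 says x5 ≠ x1. Contradiction.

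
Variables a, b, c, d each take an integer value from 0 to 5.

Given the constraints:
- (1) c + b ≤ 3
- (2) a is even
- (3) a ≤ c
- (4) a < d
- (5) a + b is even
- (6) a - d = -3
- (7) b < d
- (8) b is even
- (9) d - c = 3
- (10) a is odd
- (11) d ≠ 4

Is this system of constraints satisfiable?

Constraint 10 makes a odd and constraint 8 makes b even, so a + b must be odd. Constraint 5 says a + b is even — contradiction.

Unsatisfiable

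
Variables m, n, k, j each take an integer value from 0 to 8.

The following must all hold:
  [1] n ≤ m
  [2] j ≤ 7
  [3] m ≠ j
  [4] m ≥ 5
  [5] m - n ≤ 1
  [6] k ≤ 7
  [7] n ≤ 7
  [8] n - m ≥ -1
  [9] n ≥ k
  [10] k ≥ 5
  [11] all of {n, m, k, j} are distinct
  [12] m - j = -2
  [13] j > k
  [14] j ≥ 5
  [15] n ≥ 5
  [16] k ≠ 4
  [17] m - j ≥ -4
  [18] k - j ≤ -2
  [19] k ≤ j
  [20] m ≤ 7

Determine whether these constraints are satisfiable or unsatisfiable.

Constraints 2, 4, 6, 7, 10, 14, 15, and 20 confine each of n, m, k, j to the 3 values {5, …, 7}.
Constraint 11 requires all 4 of them to be distinct, but only 3 values are available — impossible by the pigeonhole principle.

Unsatisfiable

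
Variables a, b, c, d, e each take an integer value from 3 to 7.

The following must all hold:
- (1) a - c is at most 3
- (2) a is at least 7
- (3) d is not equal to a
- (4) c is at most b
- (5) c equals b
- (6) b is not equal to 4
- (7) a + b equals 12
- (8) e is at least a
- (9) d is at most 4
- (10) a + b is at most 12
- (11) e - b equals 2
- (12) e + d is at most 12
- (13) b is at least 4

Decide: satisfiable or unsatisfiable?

The assignment a = 7, b = 5, c = 5, d = 3, e = 7 works:
  constraint 1 holds since a - c = 2.
  constraint 7 holds since a + b = 12.
  constraint 10 holds since a + b = 12.
The rest check out directly.

Satisfiable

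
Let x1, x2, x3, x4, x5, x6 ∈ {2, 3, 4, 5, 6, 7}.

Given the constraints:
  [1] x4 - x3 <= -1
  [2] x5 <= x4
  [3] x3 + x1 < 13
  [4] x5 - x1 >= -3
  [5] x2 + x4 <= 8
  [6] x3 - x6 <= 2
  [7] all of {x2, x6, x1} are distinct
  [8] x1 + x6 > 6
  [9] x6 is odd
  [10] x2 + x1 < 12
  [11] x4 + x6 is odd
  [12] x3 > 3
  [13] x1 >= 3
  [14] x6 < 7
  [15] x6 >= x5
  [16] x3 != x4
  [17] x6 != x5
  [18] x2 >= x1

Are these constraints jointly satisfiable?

Satisfiable

The assignment x1 = 4, x2 = 6, x3 = 6, x4 = 2, x5 = 2, x6 = 5 works:
  constraint 1 holds since x4 - x3 = -4.
  constraint 3 holds since x3 + x1 = 10.
The rest check out directly.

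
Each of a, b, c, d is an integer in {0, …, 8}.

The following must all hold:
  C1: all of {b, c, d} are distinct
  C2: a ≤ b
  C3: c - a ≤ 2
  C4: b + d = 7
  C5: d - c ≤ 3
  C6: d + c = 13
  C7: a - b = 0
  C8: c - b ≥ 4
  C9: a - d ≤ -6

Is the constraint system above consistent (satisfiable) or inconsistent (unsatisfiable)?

Constraints 3, 5, and 9 give d − a ≥ 6, a − c ≥ -2, c − d ≥ -3.
Adding all 3 inequalities: the left sides telescope to 0, and the right sides sum to 6 + (-2) + (-3) = 1. So 0 ≥ 1, which is false.

Unsatisfiable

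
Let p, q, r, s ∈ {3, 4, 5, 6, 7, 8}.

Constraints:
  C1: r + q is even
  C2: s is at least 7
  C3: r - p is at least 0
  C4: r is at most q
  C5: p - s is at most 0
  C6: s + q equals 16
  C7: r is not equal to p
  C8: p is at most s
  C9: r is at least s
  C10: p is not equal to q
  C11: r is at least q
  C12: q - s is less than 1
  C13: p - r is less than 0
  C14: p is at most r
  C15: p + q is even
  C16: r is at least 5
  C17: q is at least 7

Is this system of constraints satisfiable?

Satisfiable

Setting (p, q, r, s) = (6, 8, 8, 8) satisfies everything: constraint 3: r - p = 2; constraint 5: p - s = -2, and the others follow.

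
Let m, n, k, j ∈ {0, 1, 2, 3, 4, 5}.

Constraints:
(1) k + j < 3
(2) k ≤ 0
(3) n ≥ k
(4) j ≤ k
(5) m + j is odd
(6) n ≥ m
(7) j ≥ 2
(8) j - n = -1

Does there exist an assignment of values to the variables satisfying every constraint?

Unsatisfiable

From constraint 7: j ≥ 2. From constraints 2 and 4: j ≤ k and k ≤ 0, so j ≤ 0. But 0 < 2, so no value of j works.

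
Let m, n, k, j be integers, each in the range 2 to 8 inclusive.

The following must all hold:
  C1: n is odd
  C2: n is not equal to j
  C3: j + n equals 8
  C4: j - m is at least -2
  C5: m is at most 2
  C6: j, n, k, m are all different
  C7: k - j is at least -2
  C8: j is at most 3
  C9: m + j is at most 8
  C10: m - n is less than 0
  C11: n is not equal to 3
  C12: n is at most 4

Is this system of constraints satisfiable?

From constraint 8: j ≤ 3. From constraint 12: n ≤ 4. Hence j + n ≤ 7. But constraint 3 requires j + n = 8, and 8 > 7. Contradiction.

Unsatisfiable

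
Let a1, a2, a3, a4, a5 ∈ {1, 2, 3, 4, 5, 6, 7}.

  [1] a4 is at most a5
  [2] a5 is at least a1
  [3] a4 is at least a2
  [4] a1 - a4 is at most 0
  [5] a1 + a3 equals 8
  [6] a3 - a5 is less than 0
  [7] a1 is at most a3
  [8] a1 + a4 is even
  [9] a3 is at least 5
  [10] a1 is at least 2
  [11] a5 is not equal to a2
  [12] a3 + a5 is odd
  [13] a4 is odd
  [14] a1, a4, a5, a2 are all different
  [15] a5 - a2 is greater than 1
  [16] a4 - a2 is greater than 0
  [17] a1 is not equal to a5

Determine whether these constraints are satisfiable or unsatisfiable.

The assignment a1 = 3, a2 = 4, a3 = 5, a4 = 5, a5 = 6 works:
  constraint 4 holds since a1 - a4 = -2.
  constraint 5 holds since a1 + a3 = 8.
  constraint 6 holds since a3 - a5 = -1.
The rest check out directly.

Satisfiable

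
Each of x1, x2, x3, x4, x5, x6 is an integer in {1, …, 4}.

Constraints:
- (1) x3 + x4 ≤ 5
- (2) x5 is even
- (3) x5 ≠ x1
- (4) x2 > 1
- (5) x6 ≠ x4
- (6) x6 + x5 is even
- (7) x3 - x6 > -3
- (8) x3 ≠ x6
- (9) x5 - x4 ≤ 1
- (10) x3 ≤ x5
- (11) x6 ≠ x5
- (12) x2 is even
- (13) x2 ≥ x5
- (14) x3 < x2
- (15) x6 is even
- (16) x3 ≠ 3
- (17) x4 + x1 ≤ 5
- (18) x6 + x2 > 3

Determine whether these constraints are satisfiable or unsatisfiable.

Satisfiable

One satisfying assignment is x1 = 1, x2 = 4, x3 = 1, x4 = 4, x5 = 4, x6 = 2.
For the less obvious constraints — constraint 1: x3 + x4 = 5; constraint 7: x3 - x6 = -1 — and the others hold by inspection.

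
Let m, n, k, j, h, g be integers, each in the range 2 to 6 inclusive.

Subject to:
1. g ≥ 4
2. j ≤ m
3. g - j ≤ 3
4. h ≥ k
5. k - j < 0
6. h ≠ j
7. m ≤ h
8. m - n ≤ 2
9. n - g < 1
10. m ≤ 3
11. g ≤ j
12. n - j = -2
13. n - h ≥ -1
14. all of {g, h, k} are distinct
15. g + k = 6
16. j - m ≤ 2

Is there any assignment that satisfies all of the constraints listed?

Unsatisfiable

From constraints 1 and 11: j ≥ g and g ≥ 4, so j ≥ 4. From constraints 2 and 10: j ≤ m and m ≤ 3, so j ≤ 3. But 3 < 4, so no value of j works.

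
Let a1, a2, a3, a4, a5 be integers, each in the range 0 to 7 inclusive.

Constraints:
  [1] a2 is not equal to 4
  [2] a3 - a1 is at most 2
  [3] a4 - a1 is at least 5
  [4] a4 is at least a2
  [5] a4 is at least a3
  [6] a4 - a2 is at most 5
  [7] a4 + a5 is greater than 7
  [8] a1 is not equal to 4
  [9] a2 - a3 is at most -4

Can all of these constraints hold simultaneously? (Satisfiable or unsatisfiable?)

Unsatisfiable

Constraints 2, 3, 6, and 9 give a1 − a3 ≥ -2, a3 − a2 ≥ 4, a2 − a4 ≥ -5, a4 − a1 ≥ 5.
Adding all 4 inequalities: the left sides telescope to 0, and the right sides sum to (-2) + 4 + (-5) + 5 = 2. So 0 ≥ 2, which is false.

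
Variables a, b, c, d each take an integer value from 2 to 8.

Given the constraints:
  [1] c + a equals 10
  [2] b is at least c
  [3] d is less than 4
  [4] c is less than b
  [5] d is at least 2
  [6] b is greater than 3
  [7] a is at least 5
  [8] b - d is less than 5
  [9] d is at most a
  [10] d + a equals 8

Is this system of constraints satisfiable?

The assignment a = 5, b = 7, c = 5, d = 3 works:
  constraint 1 holds since c + a = 10.
  constraint 8 holds since b - d = 4.
The rest check out directly.

Satisfiable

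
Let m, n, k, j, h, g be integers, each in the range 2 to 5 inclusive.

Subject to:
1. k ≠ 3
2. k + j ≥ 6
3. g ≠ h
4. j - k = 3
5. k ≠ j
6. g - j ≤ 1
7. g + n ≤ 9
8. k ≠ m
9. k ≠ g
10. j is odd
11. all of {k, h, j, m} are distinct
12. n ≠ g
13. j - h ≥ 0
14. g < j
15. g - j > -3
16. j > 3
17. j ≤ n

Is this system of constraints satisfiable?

One satisfying assignment is m = 4, n = 5, k = 2, j = 5, h = 3, g = 4.
For the less obvious constraints — constraint 2: k + j = 7; constraint 4: j - k = 3 — and the others hold by inspection.

Satisfiable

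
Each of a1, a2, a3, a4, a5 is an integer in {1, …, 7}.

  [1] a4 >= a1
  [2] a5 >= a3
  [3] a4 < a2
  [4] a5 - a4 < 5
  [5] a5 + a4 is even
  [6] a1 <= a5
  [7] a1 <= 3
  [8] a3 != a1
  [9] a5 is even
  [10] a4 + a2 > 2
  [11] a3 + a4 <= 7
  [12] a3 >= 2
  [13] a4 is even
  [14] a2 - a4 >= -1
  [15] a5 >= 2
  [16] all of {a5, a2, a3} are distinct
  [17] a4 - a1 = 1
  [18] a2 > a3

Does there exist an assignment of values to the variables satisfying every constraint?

Try a1 = 1, a2 = 3, a3 = 2, a4 = 2, a5 = 4.
Check constraint 4: a5 - a4 = 2; constraint 10: a4 + a2 = 5. The remaining constraints are straightforward to verify.

Satisfiable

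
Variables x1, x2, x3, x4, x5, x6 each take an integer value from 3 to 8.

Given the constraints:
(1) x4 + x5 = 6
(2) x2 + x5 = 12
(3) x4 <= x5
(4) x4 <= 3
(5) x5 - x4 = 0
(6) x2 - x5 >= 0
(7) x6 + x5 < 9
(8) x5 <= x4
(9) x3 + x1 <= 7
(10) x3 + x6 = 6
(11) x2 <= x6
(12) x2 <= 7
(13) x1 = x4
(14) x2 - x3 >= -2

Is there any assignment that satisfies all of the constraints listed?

From constraint 12: x2 ≤ 7. From constraints 4 and 8: x5 ≤ x4 ≤ 3. Hence x2 + x5 ≤ 10. But constraint 2 requires x2 + x5 = 12, and 12 > 10. Contradiction.

Unsatisfiable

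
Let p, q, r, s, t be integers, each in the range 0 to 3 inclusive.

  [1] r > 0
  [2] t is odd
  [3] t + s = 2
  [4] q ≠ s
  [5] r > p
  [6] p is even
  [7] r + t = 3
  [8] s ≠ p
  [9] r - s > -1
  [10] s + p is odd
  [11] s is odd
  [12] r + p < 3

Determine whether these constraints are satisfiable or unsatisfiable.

One satisfying assignment is p = 0, q = 0, r = 2, s = 1, t = 1.
For the less obvious constraints — constraint 3: t + s = 2; constraint 7: r + t = 3 — and the others hold by inspection.

Satisfiable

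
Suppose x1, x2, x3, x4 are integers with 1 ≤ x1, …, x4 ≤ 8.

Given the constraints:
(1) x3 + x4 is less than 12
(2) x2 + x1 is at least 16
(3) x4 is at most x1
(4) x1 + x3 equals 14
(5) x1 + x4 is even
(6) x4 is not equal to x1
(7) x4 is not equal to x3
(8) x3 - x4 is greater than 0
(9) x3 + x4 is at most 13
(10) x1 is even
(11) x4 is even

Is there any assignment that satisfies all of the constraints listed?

Try x1 = 8, x2 = 8, x3 = 6, x4 = 4.
Check constraint 1: x3 + x4 = 10; constraint 2: x2 + x1 = 16. The remaining constraints are straightforward to verify.

Satisfiable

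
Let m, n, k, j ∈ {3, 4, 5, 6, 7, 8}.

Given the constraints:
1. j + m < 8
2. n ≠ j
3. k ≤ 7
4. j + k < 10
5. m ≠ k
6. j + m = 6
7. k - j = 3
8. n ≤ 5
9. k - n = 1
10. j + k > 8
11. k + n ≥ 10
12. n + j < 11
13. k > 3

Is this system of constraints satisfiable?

Satisfiable

Take m = 3, n = 5, k = 6, j = 3. Then constraint 1: j + m = 6; constraint 4: j + k = 9; constraint 6: j + m = 6, and every other listed constraint is also met.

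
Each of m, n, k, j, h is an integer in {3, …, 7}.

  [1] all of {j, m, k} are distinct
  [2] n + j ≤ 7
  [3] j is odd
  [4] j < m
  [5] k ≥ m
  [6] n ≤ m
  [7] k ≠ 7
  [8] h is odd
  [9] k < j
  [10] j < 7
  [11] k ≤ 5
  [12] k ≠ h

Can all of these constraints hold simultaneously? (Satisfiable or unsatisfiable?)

Unsatisfiable

Constraints 4, 5, and 9 give j < m, m ≤ k, k < j. Chaining: j < m ≤ k < j, which forces j < j — impossible.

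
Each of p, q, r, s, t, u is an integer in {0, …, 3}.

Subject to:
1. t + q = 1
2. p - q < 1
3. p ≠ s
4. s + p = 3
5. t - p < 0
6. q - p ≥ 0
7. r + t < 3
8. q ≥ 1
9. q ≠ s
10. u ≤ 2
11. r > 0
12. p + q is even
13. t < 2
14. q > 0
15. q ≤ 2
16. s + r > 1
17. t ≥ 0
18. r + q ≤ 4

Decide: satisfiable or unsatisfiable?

Satisfiable

Try p = 1, q = 1, r = 2, s = 2, t = 0, u = 1.
Check constraint 1: t + q = 1; constraint 2: p - q = 0; constraint 4: s + p = 3. The remaining constraints are straightforward to verify.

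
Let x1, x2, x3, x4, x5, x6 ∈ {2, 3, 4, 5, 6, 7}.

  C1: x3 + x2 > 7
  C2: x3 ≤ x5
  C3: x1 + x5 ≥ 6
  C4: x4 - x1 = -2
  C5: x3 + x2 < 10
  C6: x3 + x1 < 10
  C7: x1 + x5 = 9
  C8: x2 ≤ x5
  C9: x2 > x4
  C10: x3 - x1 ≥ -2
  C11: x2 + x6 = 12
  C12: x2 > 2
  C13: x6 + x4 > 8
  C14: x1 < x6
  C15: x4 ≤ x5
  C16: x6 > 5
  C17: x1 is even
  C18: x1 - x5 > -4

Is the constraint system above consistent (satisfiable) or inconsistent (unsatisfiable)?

Satisfiable

Try x1 = 4, x2 = 5, x3 = 4, x4 = 2, x5 = 5, x6 = 7.
Check constraint 1: x3 + x2 = 9; constraint 3: x1 + x5 = 9; constraint 4: x4 - x1 = -2. The remaining constraints are straightforward to verify.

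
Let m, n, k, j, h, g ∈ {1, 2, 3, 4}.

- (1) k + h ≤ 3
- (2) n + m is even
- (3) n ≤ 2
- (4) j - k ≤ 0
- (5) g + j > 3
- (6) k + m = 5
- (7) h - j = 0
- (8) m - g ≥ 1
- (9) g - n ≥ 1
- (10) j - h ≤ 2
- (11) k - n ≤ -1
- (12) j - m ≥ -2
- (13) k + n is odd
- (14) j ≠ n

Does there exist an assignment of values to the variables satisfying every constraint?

Constraints 4, 8, 9, 11, and 12 give k − j ≥ 0, j − m ≥ -2, m − g ≥ 1, g − n ≥ 1, n − k ≥ 1.
Adding all 5 inequalities: the left sides telescope to 0, and the right sides sum to 0 + (-2) + 1 + 1 + 1 = 1. So 0 ≥ 1, which is false.

Unsatisfiable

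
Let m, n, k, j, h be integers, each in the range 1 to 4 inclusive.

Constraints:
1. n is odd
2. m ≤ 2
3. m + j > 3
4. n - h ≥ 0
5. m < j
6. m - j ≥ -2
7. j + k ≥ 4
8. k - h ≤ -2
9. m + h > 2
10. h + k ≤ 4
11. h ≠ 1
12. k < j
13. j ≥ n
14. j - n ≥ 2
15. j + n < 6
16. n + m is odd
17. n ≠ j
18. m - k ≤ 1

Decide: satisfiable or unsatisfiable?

Constraints 4, 6, 8, 14, and 18 give h − k ≥ 2, k − m ≥ -1, m − j ≥ -2, j − n ≥ 2, n − h ≥ 0.
Adding all 5 inequalities: the left sides telescope to 0, and the right sides sum to 2 + (-1) + (-2) + 2 + 0 = 1. So 0 ≥ 1, which is false.

Unsatisfiable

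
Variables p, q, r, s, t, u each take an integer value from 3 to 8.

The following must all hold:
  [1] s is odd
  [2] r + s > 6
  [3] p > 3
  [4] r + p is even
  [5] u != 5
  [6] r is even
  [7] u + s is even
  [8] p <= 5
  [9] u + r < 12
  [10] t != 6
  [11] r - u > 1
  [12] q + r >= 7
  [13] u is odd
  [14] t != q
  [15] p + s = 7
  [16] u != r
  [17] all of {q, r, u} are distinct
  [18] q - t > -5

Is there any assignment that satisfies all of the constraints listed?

Satisfiable

Setting (p, q, r, s, t, u) = (4, 4, 6, 3, 8, 3) satisfies everything: constraint 2: r + s = 9; constraint 9: u + r = 9; constraint 11: r - u = 3, and the others follow.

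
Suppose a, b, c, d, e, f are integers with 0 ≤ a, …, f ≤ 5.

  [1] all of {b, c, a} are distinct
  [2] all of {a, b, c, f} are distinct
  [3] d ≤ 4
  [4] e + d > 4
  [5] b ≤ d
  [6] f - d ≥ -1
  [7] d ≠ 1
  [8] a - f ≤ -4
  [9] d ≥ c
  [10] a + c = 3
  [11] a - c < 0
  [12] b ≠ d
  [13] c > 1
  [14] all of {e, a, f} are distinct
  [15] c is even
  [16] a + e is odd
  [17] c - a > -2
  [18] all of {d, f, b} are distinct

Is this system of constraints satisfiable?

Satisfiable

Try a = 1, b = 0, c = 2, d = 4, e = 2, f = 5.
Check constraint 4: e + d = 6; constraint 6: f - d = 1; constraint 8: a - f = -4. The remaining constraints are straightforward to verify.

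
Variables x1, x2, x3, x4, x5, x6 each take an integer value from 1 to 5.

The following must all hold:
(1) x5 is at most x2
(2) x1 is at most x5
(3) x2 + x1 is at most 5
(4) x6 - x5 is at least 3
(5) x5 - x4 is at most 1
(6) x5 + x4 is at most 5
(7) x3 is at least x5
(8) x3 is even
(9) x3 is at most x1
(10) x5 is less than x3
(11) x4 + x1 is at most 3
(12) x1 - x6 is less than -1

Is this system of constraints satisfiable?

Unsatisfiable

Constraints 2, 9, and 10 give x5 < x3, x3 ≤ x1, x1 ≤ x5. Chaining: x5 < x3 ≤ x1 ≤ x5, which forces x5 < x5 — impossible.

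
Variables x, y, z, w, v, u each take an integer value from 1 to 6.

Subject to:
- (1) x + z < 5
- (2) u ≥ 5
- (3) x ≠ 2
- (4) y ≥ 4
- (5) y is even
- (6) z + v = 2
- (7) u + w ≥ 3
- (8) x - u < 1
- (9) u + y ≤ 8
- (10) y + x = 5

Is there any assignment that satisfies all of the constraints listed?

Unsatisfiable

From constraint 2: u ≥ 5. From constraint 4: y ≥ 4. Hence u + y ≥ 9. But constraint 9 requires u + y ≤ 8, and 8 < 9. Contradiction.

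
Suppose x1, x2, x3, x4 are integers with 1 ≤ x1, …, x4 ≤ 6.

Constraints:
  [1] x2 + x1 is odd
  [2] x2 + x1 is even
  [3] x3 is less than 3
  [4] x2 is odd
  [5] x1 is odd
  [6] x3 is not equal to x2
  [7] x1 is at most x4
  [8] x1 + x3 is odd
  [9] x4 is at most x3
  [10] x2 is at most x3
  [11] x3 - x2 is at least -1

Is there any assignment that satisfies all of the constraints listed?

Unsatisfiable

Constraint 4 makes x2 odd and constraint 5 makes x1 odd, so x2 + x1 must be even. Constraint 1 says x2 + x1 is odd — contradiction.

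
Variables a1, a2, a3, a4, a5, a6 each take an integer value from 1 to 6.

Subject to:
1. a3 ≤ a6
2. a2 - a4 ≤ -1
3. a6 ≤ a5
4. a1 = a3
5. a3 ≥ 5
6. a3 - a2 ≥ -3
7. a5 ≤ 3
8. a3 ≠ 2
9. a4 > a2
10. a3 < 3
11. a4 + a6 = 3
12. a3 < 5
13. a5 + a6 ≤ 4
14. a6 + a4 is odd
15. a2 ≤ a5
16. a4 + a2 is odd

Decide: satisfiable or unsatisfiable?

From constraints 1 and 5: a6 ≥ a3 and a3 ≥ 5, so a6 ≥ 5. From constraints 3 and 7: a6 ≤ a5 and a5 ≤ 3, so a6 ≤ 3. But 3 < 5, so no value of a6 works.

Unsatisfiable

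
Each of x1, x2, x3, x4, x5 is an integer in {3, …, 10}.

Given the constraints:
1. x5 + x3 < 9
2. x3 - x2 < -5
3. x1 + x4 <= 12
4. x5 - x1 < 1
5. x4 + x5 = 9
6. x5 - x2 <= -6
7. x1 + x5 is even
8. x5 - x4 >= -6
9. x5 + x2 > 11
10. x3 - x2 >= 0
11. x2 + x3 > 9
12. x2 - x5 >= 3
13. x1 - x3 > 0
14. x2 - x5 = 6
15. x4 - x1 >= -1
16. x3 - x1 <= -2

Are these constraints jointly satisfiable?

Unsatisfiable

Constraints 6, 8, 10, 15, and 16 give x4 − x1 ≥ -1, x1 − x3 ≥ 2, x3 − x2 ≥ 0, x2 − x5 ≥ 6, x5 − x4 ≥ -6.
Adding all 5 inequalities: the left sides telescope to 0, and the right sides sum to (-1) + 2 + 0 + 6 + (-6) = 1. So 0 ≥ 1, which is false.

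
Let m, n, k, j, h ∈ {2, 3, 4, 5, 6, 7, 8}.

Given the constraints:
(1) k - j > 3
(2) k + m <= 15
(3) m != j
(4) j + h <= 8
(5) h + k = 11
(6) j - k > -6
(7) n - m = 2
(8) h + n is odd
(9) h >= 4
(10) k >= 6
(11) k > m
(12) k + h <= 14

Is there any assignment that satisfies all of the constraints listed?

Satisfiable

Take m = 5, n = 7, k = 7, j = 2, h = 4. Then constraint 1: k - j = 5; constraint 2: k + m = 12, and every other listed constraint is also met.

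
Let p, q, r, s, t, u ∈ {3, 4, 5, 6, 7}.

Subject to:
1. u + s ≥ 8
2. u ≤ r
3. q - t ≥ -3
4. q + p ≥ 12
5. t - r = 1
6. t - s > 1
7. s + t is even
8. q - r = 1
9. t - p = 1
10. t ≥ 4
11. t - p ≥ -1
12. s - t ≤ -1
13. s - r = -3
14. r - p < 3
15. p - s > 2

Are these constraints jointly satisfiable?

Satisfiable

Take p = 6, q = 7, r = 6, s = 3, t = 7, u = 5. Then constraint 1: u + s = 8; constraint 3: q - t = 0, and every other listed constraint is also met.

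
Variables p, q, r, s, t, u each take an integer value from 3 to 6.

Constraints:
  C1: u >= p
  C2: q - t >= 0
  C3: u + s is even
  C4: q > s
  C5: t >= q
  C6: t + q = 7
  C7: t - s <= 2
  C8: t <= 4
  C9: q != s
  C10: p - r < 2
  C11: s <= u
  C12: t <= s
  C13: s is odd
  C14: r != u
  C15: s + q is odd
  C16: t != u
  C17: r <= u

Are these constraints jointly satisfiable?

Constraints 4, 5, and 12 give q ≤ t, t ≤ s, s < q. Chaining: q ≤ t ≤ s < q, which forces q < q — impossible.

Unsatisfiable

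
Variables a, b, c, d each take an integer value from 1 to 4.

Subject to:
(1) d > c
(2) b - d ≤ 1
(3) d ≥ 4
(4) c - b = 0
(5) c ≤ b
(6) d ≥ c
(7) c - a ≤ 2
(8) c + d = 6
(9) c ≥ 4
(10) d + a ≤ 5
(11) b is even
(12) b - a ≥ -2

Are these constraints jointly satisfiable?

Unsatisfiable

From constraint 9: c ≥ 4. From constraint 3: d ≥ 4. Hence c + d ≥ 8. But constraint 8 requires c + d = 6, and 6 < 8. Contradiction.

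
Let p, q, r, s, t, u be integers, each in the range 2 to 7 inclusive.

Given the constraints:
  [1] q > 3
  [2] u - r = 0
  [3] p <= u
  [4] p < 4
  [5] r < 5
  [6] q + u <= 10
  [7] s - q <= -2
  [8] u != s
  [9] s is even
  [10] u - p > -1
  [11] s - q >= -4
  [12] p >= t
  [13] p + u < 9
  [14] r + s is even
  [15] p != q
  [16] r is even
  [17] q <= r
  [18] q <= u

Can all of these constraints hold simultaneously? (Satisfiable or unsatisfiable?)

Try p = 3, q = 4, r = 4, s = 2, t = 2, u = 4.
Check constraint 2: u - r = 0; constraint 6: q + u = 8. The remaining constraints are straightforward to verify.

Satisfiable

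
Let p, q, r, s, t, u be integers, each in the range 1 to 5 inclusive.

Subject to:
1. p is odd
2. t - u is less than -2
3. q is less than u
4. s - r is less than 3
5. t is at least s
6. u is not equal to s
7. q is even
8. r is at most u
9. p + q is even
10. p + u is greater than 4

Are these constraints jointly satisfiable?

Unsatisfiable

Constraint 1 makes p odd and constraint 7 makes q even, so p + q must be odd. Constraint 9 says p + q is even — contradiction.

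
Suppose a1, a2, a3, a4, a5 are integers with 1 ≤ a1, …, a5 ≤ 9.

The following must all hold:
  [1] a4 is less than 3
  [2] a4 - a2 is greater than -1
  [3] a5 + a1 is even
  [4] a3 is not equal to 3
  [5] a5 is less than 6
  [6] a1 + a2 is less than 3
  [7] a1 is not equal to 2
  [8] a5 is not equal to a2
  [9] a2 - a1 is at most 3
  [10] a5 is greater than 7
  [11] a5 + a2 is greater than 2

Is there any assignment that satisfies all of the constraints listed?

Unsatisfiable

From constraint 10: a5 ≥ 8. From constraint 5: a5 ≤ 5. But 5 < 8, so no value of a5 works.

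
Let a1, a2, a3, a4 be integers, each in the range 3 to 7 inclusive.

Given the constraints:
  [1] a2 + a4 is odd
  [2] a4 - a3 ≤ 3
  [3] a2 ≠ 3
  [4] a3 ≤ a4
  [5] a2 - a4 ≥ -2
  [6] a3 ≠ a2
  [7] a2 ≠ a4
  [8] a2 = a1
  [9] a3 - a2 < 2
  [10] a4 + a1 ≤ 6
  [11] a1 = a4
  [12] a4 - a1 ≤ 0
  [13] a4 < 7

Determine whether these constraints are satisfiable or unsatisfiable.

Unsatisfiable

From constraints 8 and 11, a2 = a1 = a4, so a2 = a4. But constraint 7 says a2 ≠ a4. Contradiction.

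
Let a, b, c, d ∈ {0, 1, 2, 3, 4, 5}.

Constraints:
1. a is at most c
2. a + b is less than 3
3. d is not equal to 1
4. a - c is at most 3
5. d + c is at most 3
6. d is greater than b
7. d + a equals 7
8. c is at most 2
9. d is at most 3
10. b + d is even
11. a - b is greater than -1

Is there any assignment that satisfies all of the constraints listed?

Unsatisfiable

From constraint 9: d ≤ 3. From constraints 1 and 8: a ≤ c ≤ 2. Hence d + a ≤ 5. But constraint 7 requires d + a = 7, and 7 > 5. Contradiction.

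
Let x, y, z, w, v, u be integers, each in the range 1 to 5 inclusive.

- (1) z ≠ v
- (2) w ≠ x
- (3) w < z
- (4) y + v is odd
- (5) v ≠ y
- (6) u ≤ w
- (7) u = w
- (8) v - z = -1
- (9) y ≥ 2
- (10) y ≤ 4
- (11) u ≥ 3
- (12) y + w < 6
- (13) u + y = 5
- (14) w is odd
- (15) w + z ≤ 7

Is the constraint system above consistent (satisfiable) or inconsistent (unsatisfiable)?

Satisfiable

One satisfying assignment is x = 4, y = 2, z = 4, w = 3, v = 3, u = 3.
For the less obvious constraints — constraint 8: v - z = -1; constraint 12: y + w = 5 — and the others hold by inspection.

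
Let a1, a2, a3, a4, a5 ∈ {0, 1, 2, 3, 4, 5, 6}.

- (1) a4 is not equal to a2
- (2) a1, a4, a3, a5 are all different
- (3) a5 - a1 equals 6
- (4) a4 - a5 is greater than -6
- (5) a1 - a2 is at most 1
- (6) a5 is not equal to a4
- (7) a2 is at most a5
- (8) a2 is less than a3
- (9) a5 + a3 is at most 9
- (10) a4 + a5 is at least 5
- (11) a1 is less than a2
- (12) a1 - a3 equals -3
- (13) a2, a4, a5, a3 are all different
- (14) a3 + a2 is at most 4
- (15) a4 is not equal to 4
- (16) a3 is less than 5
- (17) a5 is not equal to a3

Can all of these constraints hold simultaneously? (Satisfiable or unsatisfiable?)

The assignment a1 = 0, a2 = 1, a3 = 3, a4 = 2, a5 = 6 works:
  constraint 3 holds since a5 - a1 = 6.
  constraint 4 holds since a4 - a5 = -4.
  constraint 5 holds since a1 - a2 = -1.
The rest check out directly.

Satisfiable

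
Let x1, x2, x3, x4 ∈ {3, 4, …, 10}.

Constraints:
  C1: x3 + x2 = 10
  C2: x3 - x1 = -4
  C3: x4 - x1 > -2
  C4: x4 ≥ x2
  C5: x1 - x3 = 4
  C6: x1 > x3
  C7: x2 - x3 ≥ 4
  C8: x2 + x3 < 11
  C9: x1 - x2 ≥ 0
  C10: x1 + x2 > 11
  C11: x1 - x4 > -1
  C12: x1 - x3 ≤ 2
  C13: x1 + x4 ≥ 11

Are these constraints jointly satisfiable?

Unsatisfiable

Constraints 7, 9, and 12 give x2 − x3 ≥ 4, x3 − x1 ≥ -2, x1 − x2 ≥ 0.
Adding all 3 inequalities: the left sides telescope to 0, and the right sides sum to 4 + (-2) + 0 = 2. So 0 ≥ 2, which is false.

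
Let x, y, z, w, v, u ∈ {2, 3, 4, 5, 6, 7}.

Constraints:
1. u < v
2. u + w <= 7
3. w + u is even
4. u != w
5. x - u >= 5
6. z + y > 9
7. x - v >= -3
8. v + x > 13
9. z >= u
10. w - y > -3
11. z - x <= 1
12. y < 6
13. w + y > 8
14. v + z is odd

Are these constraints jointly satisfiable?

Setting (x, y, z, w, v, u) = (7, 5, 6, 4, 7, 2) satisfies everything: constraint 2: u + w = 6; constraint 5: x - u = 5, and the others follow.

Satisfiable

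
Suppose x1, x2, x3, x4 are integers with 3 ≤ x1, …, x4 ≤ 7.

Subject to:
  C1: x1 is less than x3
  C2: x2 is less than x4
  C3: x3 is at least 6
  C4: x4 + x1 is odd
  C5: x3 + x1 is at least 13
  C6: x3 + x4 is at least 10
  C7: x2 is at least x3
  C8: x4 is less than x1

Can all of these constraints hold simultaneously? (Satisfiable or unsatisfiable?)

Constraints 1, 2, 7, and 8 give x2 < x4, x4 < x1, x1 < x3, x3 ≤ x2. Chaining: x2 < x4 < x1 < x3 ≤ x2, which forces x2 < x2 — impossible.

Unsatisfiable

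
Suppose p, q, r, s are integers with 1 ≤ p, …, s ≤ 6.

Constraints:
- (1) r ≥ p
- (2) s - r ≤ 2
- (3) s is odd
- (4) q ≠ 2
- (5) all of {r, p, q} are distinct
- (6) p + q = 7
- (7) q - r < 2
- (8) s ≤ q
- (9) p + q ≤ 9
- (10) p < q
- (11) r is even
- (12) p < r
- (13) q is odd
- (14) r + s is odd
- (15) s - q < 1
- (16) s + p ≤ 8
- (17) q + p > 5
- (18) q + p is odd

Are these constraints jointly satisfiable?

Satisfiable

Try p = 2, q = 5, r = 6, s = 5.
Check constraint 2: s - r = -1; constraint 6: p + q = 7. The remaining constraints are straightforward to verify.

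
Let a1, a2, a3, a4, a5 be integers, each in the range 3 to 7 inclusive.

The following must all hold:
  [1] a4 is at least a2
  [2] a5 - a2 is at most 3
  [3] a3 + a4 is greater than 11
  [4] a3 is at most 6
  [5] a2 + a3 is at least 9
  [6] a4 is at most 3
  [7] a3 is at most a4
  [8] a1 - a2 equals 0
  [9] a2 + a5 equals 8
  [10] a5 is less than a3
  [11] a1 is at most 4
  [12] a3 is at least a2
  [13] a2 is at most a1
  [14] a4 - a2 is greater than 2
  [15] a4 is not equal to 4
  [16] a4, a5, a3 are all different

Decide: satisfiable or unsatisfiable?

From constraints 11 and 13: a2 ≤ a1 ≤ 4. From constraints 6 and 7: a3 ≤ a4 ≤ 3. Hence a2 + a3 ≤ 7. But constraint 5 requires a2 + a3 ≥ 9, and 9 > 7. Contradiction.

Unsatisfiable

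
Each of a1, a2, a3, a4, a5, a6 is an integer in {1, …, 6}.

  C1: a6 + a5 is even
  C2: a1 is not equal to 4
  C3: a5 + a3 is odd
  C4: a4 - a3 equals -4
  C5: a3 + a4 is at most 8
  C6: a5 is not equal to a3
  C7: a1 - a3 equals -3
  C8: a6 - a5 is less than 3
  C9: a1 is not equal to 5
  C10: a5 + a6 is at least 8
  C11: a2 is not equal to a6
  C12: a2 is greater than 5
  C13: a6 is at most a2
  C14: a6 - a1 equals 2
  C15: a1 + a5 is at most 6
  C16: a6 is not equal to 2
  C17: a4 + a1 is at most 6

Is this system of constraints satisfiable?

Satisfiable

Try a1 = 3, a2 = 6, a3 = 6, a4 = 2, a5 = 3, a6 = 5.
Check constraint 4: a4 - a3 = -4; constraint 5: a3 + a4 = 8; constraint 7: a1 - a3 = -3. The remaining constraints are straightforward to verify.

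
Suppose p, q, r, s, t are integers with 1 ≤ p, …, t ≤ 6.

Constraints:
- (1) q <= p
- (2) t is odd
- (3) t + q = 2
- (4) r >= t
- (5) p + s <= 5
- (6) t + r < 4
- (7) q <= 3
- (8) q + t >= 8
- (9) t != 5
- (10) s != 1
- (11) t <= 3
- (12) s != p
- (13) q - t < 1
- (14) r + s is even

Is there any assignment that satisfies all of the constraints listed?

Unsatisfiable

From constraint 7: q ≤ 3. From constraint 11: t ≤ 3. Hence q + t ≤ 6. But constraint 8 requires q + t ≥ 8, and 8 > 6. Contradiction.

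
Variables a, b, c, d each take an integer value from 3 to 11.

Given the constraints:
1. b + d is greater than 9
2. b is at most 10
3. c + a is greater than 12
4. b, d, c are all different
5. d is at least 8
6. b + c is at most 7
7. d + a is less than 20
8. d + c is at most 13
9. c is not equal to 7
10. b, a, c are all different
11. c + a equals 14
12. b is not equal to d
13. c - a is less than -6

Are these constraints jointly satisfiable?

The assignment a = 11, b = 4, c = 3, d = 8 works:
  constraint 1 holds since b + d = 12.
  constraint 3 holds since c + a = 14.
  constraint 6 holds since b + c = 7.
The rest check out directly.

Satisfiable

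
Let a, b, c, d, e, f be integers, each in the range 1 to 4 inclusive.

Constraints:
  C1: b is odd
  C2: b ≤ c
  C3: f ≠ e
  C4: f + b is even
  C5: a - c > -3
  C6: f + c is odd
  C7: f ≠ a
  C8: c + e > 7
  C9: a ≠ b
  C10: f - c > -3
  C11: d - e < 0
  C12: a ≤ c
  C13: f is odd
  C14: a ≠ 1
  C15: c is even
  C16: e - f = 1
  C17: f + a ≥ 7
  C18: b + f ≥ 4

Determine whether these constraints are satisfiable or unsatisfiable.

The assignment a = 4, b = 3, c = 4, d = 2, e = 4, f = 3 works:
  constraint 5 holds since a - c = 0.
  constraint 8 holds since c + e = 8.
  constraint 10 holds since f - c = -1.
The rest check out directly.

Satisfiable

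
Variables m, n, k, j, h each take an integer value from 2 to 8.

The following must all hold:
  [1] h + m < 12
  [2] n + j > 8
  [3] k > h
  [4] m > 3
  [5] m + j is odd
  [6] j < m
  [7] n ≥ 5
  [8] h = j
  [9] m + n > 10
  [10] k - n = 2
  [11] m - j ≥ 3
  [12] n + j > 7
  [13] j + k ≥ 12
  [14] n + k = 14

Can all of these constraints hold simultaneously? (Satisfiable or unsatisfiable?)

The assignment m = 7, n = 6, k = 8, j = 4, h = 4 works:
  constraint 1 holds since h + m = 11.
  constraint 2 holds since n + j = 10.
  constraint 9 holds since m + n = 13.
The rest check out directly.

Satisfiable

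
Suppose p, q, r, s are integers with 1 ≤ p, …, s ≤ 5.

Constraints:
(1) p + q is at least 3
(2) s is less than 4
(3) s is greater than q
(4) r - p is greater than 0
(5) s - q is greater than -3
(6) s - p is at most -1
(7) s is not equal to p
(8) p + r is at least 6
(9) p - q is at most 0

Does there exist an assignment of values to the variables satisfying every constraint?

Unsatisfiable

Constraints 3, 6, and 9 give s < p, p ≤ q, q < s. Chaining: s < p ≤ q < s, which forces s < s — impossible.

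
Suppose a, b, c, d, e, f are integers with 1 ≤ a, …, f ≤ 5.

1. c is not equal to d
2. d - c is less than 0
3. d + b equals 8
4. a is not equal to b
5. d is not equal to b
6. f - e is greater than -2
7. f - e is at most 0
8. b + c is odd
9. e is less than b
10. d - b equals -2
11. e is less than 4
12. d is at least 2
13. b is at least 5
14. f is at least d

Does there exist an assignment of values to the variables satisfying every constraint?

Satisfiable

One satisfying assignment is a = 1, b = 5, c = 4, d = 3, e = 3, f = 3.
For the less obvious constraints — constraint 2: d - c = -1; constraint 3: d + b = 8; constraint 6: f - e = 0 — and the others hold by inspection.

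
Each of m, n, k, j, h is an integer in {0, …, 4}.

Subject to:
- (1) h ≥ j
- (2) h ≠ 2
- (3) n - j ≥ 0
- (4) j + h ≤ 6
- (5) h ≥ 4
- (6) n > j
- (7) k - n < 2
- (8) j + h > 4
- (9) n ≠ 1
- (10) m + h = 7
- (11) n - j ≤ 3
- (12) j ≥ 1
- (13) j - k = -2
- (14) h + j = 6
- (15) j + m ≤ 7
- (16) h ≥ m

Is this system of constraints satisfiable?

Satisfiable

One satisfying assignment is m = 3, n = 4, k = 4, j = 2, h = 4.
For the less obvious constraints — constraint 3: n - j = 2; constraint 4: j + h = 6 — and the others hold by inspection.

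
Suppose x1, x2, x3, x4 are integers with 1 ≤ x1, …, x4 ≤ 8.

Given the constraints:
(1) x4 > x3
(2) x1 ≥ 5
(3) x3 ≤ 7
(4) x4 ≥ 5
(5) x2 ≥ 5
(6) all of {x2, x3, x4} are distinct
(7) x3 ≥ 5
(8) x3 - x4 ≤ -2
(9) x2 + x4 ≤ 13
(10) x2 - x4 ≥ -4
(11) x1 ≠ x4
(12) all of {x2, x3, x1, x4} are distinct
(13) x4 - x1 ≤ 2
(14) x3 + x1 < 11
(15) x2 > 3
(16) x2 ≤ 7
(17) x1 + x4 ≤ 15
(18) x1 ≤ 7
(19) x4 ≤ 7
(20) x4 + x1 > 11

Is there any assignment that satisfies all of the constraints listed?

Unsatisfiable

Constraints 2, 3, 4, 5, 7, 16, 18, and 19 confine each of x2, x3, x1, x4 to the 3 values {5, …, 7}.
Constraint 12 requires all 4 of them to be distinct, but only 3 values are available — impossible by the pigeonhole principle.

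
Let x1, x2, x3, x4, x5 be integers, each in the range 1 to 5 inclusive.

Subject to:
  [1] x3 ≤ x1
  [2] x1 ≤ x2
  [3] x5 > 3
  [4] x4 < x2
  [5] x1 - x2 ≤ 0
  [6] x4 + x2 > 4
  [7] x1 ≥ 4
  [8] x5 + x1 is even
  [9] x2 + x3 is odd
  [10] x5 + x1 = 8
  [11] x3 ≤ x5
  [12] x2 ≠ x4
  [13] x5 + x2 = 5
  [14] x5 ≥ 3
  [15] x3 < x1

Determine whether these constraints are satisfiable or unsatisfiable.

Unsatisfiable

From constraint 14: x5 ≥ 3. From constraints 2 and 7: x2 ≥ x1 ≥ 4. Hence x5 + x2 ≥ 7. But constraint 13 requires x5 + x2 = 5, and 5 < 7. Contradiction.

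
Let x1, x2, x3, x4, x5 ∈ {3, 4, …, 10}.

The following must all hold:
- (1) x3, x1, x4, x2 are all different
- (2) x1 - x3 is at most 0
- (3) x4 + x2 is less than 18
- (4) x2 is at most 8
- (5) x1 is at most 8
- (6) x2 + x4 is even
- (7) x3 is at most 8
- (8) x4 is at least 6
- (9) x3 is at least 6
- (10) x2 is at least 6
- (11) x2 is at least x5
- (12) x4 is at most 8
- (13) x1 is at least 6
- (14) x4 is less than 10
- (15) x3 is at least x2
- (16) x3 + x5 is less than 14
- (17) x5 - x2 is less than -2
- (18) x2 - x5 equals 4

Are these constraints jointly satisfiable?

Constraints 4, 5, 7, 8, 9, 10, 12, and 13 confine each of x3, x1, x4, x2 to the 3 values {6, …, 8}.
Constraint 1 requires all 4 of them to be distinct, but only 3 values are available — impossible by the pigeonhole principle.

Unsatisfiable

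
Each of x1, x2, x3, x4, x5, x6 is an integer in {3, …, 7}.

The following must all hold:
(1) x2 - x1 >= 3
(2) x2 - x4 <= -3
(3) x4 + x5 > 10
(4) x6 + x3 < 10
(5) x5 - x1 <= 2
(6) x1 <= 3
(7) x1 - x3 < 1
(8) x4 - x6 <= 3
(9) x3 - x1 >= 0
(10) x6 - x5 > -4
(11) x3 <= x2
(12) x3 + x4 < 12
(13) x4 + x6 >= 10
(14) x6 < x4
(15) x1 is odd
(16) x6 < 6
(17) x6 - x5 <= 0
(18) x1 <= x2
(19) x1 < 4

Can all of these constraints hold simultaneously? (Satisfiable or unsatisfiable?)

Unsatisfiable

Constraints 1, 2, 5, 8, and 17 give x6 − x4 ≥ -3, x4 − x2 ≥ 3, x2 − x1 ≥ 3, x1 − x5 ≥ -2, x5 − x6 ≥ 0.
Adding all 5 inequalities: the left sides telescope to 0, and the right sides sum to (-3) + 3 + 3 + (-2) + 0 = 1. So 0 ≥ 1, which is false.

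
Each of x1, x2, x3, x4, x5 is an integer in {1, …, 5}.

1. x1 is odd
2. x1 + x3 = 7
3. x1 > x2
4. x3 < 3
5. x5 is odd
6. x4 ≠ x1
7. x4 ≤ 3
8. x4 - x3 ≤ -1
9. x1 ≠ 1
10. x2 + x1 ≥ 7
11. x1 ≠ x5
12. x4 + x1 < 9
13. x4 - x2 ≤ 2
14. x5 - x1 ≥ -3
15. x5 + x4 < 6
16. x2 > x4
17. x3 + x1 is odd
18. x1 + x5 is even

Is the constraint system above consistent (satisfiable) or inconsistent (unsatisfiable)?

Satisfiable

The assignment x1 = 5, x2 = 2, x3 = 2, x4 = 1, x5 = 3 works:
  constraint 2 holds since x1 + x3 = 7.
  constraint 8 holds since x4 - x3 = -1.
The rest check out directly.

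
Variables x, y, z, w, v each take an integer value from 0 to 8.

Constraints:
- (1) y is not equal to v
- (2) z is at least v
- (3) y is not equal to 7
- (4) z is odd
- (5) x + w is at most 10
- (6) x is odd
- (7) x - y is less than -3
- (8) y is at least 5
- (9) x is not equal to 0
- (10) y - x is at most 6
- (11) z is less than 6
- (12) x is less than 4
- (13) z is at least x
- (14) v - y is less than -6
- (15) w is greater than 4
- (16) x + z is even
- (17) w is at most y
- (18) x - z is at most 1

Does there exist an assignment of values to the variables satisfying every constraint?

Satisfiable

The assignment x = 3, y = 8, z = 3, w = 6, v = 1 works:
  constraint 5 holds since x + w = 9.
  constraint 7 holds since x - y = -5.
The rest check out directly.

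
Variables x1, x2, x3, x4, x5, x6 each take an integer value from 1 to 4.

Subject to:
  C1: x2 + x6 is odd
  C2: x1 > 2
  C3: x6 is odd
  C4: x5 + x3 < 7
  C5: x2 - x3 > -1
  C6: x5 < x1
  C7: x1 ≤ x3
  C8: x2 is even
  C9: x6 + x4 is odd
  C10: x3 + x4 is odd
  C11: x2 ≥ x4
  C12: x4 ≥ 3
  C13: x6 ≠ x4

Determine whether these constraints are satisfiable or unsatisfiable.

Satisfiable

Try x1 = 3, x2 = 4, x3 = 3, x4 = 4, x5 = 2, x6 = 1.
Check constraint 4: x5 + x3 = 5; constraint 5: x2 - x3 = 1. The remaining constraints are straightforward to verify.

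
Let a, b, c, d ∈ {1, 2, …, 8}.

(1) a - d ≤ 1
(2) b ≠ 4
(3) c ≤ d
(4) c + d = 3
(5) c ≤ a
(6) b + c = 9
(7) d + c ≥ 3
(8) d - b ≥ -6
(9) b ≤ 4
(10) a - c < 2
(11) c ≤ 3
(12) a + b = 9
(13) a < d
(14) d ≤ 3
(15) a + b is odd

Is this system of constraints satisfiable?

From constraint 9: b ≤ 4. From constraints 3 and 14: c ≤ d ≤ 3. Hence b + c ≤ 7. But constraint 6 requires b + c = 9, and 9 > 7. Contradiction.

Unsatisfiable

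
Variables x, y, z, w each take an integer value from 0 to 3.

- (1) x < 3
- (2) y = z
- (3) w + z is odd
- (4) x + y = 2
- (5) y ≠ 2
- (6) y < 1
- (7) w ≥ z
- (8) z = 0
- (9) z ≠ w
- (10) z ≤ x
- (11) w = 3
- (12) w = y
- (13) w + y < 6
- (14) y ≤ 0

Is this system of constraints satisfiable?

Unsatisfiable

Constraint 11 fixes w = 3 and constraint 8 fixes z = 0. Constraints 2 and 12 give w = y = z, so w = z. But 3 ≠ 0 — contradiction.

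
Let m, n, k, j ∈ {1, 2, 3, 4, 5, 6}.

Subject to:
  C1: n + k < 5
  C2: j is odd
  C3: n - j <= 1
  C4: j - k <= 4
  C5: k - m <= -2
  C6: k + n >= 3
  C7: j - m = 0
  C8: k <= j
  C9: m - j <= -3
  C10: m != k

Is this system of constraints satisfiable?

Constraints 4, 5, and 9 give m − k ≥ 2, k − j ≥ -4, j − m ≥ 3.
Adding all 3 inequalities: the left sides telescope to 0, and the right sides sum to 2 + (-4) + 3 = 1. So 0 ≥ 1, which is false.

Unsatisfiable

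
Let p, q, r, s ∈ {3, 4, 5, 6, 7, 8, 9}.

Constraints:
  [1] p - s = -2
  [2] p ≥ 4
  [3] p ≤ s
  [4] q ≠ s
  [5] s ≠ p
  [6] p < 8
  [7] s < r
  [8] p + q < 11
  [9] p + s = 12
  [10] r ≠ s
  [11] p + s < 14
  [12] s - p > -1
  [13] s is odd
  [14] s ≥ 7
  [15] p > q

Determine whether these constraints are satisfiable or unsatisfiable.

Try p = 5, q = 3, r = 9, s = 7.
Check constraint 1: p - s = -2; constraint 8: p + q = 8. The remaining constraints are straightforward to verify.

Satisfiable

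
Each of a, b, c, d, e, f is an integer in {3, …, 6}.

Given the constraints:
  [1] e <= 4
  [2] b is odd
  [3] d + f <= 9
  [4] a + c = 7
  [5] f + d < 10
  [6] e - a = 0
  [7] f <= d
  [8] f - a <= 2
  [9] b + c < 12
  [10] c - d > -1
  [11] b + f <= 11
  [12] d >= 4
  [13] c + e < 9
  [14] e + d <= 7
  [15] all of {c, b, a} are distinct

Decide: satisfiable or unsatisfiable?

Satisfiable

Try a = 3, b = 5, c = 4, d = 4, e = 3, f = 4.
Check constraint 3: d + f = 8; constraint 4: a + c = 7. The remaining constraints are straightforward to verify.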